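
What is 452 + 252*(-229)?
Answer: -57256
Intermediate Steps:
452 + 252*(-229) = 452 - 57708 = -57256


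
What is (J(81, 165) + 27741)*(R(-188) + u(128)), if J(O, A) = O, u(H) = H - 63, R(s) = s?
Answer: -3422106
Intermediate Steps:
u(H) = -63 + H
(J(81, 165) + 27741)*(R(-188) + u(128)) = (81 + 27741)*(-188 + (-63 + 128)) = 27822*(-188 + 65) = 27822*(-123) = -3422106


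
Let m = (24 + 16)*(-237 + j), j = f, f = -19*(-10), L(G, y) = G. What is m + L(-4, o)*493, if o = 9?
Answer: -3852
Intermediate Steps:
f = 190
j = 190
m = -1880 (m = (24 + 16)*(-237 + 190) = 40*(-47) = -1880)
m + L(-4, o)*493 = -1880 - 4*493 = -1880 - 1972 = -3852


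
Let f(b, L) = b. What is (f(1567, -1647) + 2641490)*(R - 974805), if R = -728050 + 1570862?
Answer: -348865022601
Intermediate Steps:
R = 842812
(f(1567, -1647) + 2641490)*(R - 974805) = (1567 + 2641490)*(842812 - 974805) = 2643057*(-131993) = -348865022601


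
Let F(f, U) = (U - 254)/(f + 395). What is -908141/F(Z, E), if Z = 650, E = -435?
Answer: 73000565/53 ≈ 1.3774e+6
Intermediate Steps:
F(f, U) = (-254 + U)/(395 + f)
-908141/F(Z, E) = -908141*(395 + 650)/(-254 - 435) = -908141/(-689/1045) = -908141*(-1045/689) = 73000565/53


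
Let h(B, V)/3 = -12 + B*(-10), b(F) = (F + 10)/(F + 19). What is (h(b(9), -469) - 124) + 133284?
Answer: 1863451/14 ≈ 1.3310e+5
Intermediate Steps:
b(F) = (10 + F)/(19 + F)
h(B, V) = -36 - 30*B (h(B, V) = 3*(-12 + B*(-10)) = 3*(-12 - 10*B) = -36 - 30*B)
(h(b(9), -469) - 124) + 133284 = ((-36 - 30*(10 + 9)/(19 + 9)) - 124) + 133284 = ((-36 - 30*19/28) - 124) + 133284 = ((-36 - 285/14) - 124) + 133284 = (-789/14 - 124) + 133284 = -2525/14 + 133284 = 1863451/14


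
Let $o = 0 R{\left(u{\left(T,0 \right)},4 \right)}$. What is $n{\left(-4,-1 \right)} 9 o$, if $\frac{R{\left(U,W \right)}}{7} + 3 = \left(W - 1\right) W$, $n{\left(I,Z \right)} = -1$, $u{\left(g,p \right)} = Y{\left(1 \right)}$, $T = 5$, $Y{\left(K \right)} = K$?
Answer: $0$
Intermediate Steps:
$u{\left(g,p \right)} = 1$
$R{\left(U,W \right)} = -21 + 7 W \left(-1 + W\right)$ ($R{\left(U,W \right)} = -21 + 7 \left(W - 1\right) W = -21 + 7 \left(-1 + W\right) W = -21 + 7 W \left(-1 + W\right)$)
$o = 0$ ($o = 0 \left(-21 - 28 + 7 \cdot 4^{2}\right) = 0 \left(-21 - 28 + 7 \cdot 16\right) = 0 \left(-21 - 28 + 112\right) = 0 \cdot 63 = 0$)
$n{\left(-4,-1 \right)} 9 o = \left(-1\right) 9 \cdot 0 = \left(-9\right) 0 = 0$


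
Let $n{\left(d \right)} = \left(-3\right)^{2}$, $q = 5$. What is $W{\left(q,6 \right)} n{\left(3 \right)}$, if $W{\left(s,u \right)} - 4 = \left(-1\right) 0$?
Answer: $36$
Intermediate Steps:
$W{\left(s,u \right)} = 4$ ($W{\left(s,u \right)} = 4 - 0 = 4 + 0 = 4$)
$n{\left(d \right)} = 9$
$W{\left(q,6 \right)} n{\left(3 \right)} = 4 \cdot 9 = 36$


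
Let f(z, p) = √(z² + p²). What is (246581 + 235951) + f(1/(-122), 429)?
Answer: 482532 + √2739266245/122 ≈ 4.8296e+5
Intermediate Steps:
f(z, p) = √(p² + z²)
(246581 + 235951) + f(1/(-122), 429) = (246581 + 235951) + √(429² + (1/(-122))²) = 482532 + √(184041 + (-1/122)²) = 482532 + √(184041 + 1/14884) = 482532 + √(2739266245/14884) = 482532 + √2739266245/122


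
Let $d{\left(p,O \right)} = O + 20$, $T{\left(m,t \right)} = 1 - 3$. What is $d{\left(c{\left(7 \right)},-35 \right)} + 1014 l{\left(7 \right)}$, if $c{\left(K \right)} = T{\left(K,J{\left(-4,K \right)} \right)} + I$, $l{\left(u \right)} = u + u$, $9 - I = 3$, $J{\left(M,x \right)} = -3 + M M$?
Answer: $14181$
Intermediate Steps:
$J{\left(M,x \right)} = -3 + M^{2}$
$T{\left(m,t \right)} = -2$
$I = 6$ ($I = 9 - 3 = 6$)
$l{\left(u \right)} = 2 u$
$c{\left(K \right)} = 4$ ($c{\left(K \right)} = -2 + 6 = 4$)
$d{\left(p,O \right)} = 20 + O$
$d{\left(c{\left(7 \right)},-35 \right)} + 1014 l{\left(7 \right)} = \left(20 - 35\right) + 1014 \cdot 2 \cdot 7 = -15 + 1014 \cdot 14 = -15 + 14196 = 14181$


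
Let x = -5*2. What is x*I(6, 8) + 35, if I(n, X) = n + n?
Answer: -85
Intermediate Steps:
I(n, X) = 2*n
x = -10
x*I(6, 8) + 35 = -20*6 + 35 = -10*12 + 35 = -120 + 35 = -85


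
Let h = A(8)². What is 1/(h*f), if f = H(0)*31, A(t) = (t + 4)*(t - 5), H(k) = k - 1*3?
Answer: -1/120528 ≈ -8.2968e-6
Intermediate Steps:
H(k) = -3 + k (H(k) = k - 3 = -3 + k)
A(t) = (-5 + t)*(4 + t) (A(t) = (4 + t)*(-5 + t) = (-5 + t)*(4 + t))
f = -93 (f = (-3 + 0)*31 = -3*31 = -93)
h = 1296 (h = (-20 + 8² - 1*8)² = (-20 + 64 - 8)² = 36² = 1296)
1/(h*f) = 1/(1296*(-93)) = (1/1296)*(-1/93) = -1/120528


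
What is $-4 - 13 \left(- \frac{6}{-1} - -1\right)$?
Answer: $-95$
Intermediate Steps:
$-4 - 13 \left(- \frac{6}{-1} - -1\right) = -4 - 13 \left(\left(-6\right) \left(-1\right) + 1\right) = -4 - 13 \left(6 + 1\right) = -4 - 91 = -95$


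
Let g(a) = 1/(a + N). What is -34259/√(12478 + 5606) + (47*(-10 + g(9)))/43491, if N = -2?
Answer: -1081/101479 - 34259*√4521/9042 ≈ -254.77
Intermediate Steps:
g(a) = 1/(-2 + a) (g(a) = 1/(a - 2) = 1/(-2 + a))
-34259/√(12478 + 5606) + (47*(-10 + g(9)))/43491 = -34259/√(12478 + 5606) + (47*(-10 + 1/(-2 + 9)))/43491 = -34259*√4521/9042 + (47*(-10 + 1/7))*(1/43491) = -34259*√4521/9042 + (47*(-10 + ⅐))*(1/43491) = -34259*√4521/9042 + (47*(-69/7))*(1/43491) = -34259*√4521/9042 - 3243/7*1/43491 = -34259*√4521/9042 - 1081/101479 = -1081/101479 - 34259*√4521/9042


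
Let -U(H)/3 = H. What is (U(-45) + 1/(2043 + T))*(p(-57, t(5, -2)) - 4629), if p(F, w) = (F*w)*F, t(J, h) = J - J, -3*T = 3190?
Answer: -1836639072/2939 ≈ -6.2492e+5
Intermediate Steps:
T = -3190/3 (T = -1/3*3190 = -3190/3 ≈ -1063.3)
U(H) = -3*H
t(J, h) = 0
p(F, w) = w*F**2
(U(-45) + 1/(2043 + T))*(p(-57, t(5, -2)) - 4629) = (-3*(-45) + 1/(2043 - 3190/3))*(0*(-57)**2 - 4629) = (135 + 1/(2939/3))*(0*3249 - 4629) = (135 + 3/2939)*(0 - 4629) = (396768/2939)*(-4629) = -1836639072/2939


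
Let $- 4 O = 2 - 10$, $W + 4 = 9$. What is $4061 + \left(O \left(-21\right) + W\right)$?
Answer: $4024$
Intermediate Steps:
$W = 5$ ($W = -4 + 9 = 5$)
$O = 2$ ($O = - \frac{2 - 10}{4} = \left(- \frac{1}{4}\right) \left(-8\right) = 2$)
$4061 + \left(O \left(-21\right) + W\right) = 4061 + \left(2 \left(-21\right) + 5\right) = 4061 + \left(-42 + 5\right) = 4061 - 37 = 4024$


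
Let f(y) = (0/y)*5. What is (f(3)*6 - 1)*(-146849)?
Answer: 146849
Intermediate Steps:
f(y) = 0 (f(y) = 0*5 = 0)
(f(3)*6 - 1)*(-146849) = (0*6 - 1)*(-146849) = (0 - 1)*(-146849) = -1*(-146849) = 146849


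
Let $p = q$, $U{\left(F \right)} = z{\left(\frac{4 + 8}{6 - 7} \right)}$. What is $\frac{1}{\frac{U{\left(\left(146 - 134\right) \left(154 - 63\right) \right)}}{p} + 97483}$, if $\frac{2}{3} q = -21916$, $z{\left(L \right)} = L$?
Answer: $\frac{5479}{534109359} \approx 1.0258 \cdot 10^{-5}$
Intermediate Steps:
$q = -32874$ ($q = \frac{3}{2} \left(-21916\right) = -32874$)
$U{\left(F \right)} = -12$ ($U{\left(F \right)} = \frac{4 + 8}{6 - 7} = \frac{12}{-1} = 12 \left(-1\right) = -12$)
$p = -32874$
$\frac{1}{\frac{U{\left(\left(146 - 134\right) \left(154 - 63\right) \right)}}{p} + 97483} = \frac{1}{- \frac{12}{-32874} + 97483} = \frac{1}{\left(-12\right) \left(- \frac{1}{32874}\right) + 97483} = \frac{1}{\frac{2}{5479} + 97483} = \frac{1}{\frac{534109359}{5479}} = \frac{5479}{534109359}$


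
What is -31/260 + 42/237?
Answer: 1191/20540 ≈ 0.057984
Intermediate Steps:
-31/260 + 42/237 = -31*1/260 + 42*(1/237) = -31/260 + 14/79 = 1191/20540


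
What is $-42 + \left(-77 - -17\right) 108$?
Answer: $-6522$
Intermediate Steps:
$-42 + \left(-77 - -17\right) 108 = -42 + \left(-77 + 17\right) 108 = -42 - 6480 = -6522$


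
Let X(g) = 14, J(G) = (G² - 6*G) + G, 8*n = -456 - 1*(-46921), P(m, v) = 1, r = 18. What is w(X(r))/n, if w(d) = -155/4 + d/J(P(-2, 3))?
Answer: -338/46465 ≈ -0.0072743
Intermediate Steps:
n = 46465/8 (n = (-456 - 1*(-46921))/8 = (-456 + 46921)/8 = (⅛)*46465 = 46465/8 ≈ 5808.1)
J(G) = G² - 5*G
w(d) = -155/4 - d/4 (w(d) = -155/4 + d/((1*(-5 + 1))) = -155*¼ + d/((1*(-4))) = -155/4 + d/(-4) = -155/4 + d*(-¼) = -155/4 - d/4)
w(X(r))/n = (-155/4 - ¼*14)/(46465/8) = (-155/4 - 7/2)*(8/46465) = -169/4*8/46465 = -338/46465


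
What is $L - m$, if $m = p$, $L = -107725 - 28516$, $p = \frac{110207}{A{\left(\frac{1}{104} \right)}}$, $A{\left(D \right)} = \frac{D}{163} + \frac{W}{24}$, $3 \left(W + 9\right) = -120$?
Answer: $- \frac{2135235839}{25957} \approx -82261.0$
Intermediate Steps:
$W = -49$ ($W = -9 + \frac{1}{3} \left(-120\right) = -9 - 40 = -49$)
$A{\left(D \right)} = - \frac{49}{24} + \frac{D}{163}$ ($A{\left(D \right)} = \frac{D}{163} - \frac{49}{24} = - \frac{49}{24} + \frac{D}{163}$)
$p = - \frac{1401171798}{25957}$ ($p = \frac{110207}{- \frac{49}{24} + \frac{1}{163 \cdot 104}} = \frac{110207}{- \frac{49}{24} + \frac{1}{163} \cdot \frac{1}{104}} = \frac{110207}{- \frac{49}{24} + \frac{1}{16952}} = \frac{110207}{- \frac{25957}{12714}} = 110207 \left(- \frac{12714}{25957}\right) = - \frac{1401171798}{25957} \approx -53981.0$)
$L = -136241$ ($L = -107725 - 28516 = -136241$)
$m = - \frac{1401171798}{25957} \approx -53981.0$
$L - m = -136241 - - \frac{1401171798}{25957} = -136241 + \frac{1401171798}{25957} = - \frac{2135235839}{25957}$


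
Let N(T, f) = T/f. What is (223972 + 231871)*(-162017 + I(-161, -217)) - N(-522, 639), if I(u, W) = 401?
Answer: -5230678082390/71 ≈ -7.3672e+10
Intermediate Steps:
(223972 + 231871)*(-162017 + I(-161, -217)) - N(-522, 639) = (223972 + 231871)*(-162017 + 401) - (-522)/639 = 455843*(-161616) - (-522)/639 = -73671522288 - 1*(-58/71) = -73671522288 + 58/71 = -5230678082390/71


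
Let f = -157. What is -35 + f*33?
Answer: -5216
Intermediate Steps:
-35 + f*33 = -35 - 157*33 = -35 - 5181 = -5216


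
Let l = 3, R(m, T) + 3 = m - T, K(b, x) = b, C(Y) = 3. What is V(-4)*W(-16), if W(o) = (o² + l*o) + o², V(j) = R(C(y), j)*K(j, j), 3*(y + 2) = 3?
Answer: -7424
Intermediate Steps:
y = -1 (y = -2 + (⅓)*3 = -2 + 1 = -1)
R(m, T) = -3 + m - T (R(m, T) = -3 + (m - T) = -3 + m - T)
V(j) = -j² (V(j) = (-3 + 3 - j)*j = (-j)*j = -j²)
W(o) = 2*o² + 3*o (W(o) = (o² + 3*o) + o² = 2*o² + 3*o)
V(-4)*W(-16) = (-1*(-4)²)*(-16*(3 + 2*(-16))) = (-1*16)*(-16*(3 - 32)) = -(-256)*(-29) = -16*464 = -7424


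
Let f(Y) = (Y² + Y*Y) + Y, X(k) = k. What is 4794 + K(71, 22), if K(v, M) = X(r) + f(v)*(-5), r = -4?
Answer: -45975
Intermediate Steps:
f(Y) = Y + 2*Y² (f(Y) = (Y² + Y²) + Y = 2*Y² + Y = Y + 2*Y²)
K(v, M) = -4 - 5*v*(1 + 2*v) (K(v, M) = -4 + (v*(1 + 2*v))*(-5) = -4 - 5*v*(1 + 2*v))
4794 + K(71, 22) = 4794 + (-4 - 5*71*(1 + 2*71)) = 4794 + (-4 - 5*71*(1 + 142)) = 4794 + (-4 - 5*71*143) = 4794 + (-4 - 50765) = 4794 - 50769 = -45975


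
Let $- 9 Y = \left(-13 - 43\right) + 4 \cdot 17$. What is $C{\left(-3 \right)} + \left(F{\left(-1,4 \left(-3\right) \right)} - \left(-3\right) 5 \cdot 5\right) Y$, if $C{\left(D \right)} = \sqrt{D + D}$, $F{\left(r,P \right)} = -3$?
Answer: $-96 + i \sqrt{6} \approx -96.0 + 2.4495 i$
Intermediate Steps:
$C{\left(D \right)} = \sqrt{2} \sqrt{D}$ ($C{\left(D \right)} = \sqrt{2 D} = \sqrt{2} \sqrt{D}$)
$Y = - \frac{4}{3}$ ($Y = - \frac{\left(-13 - 43\right) + 4 \cdot 17}{9} = - \frac{-56 + 68}{9} = \left(- \frac{1}{9}\right) 12 = - \frac{4}{3} \approx -1.3333$)
$C{\left(-3 \right)} + \left(F{\left(-1,4 \left(-3\right) \right)} - \left(-3\right) 5 \cdot 5\right) Y = \sqrt{2} \sqrt{-3} + \left(-3 - \left(-3\right) 5 \cdot 5\right) \left(- \frac{4}{3}\right) = \sqrt{2} i \sqrt{3} + \left(-3 - \left(-15\right) 5\right) \left(- \frac{4}{3}\right) = i \sqrt{6} + \left(-3 - -75\right) \left(- \frac{4}{3}\right) = i \sqrt{6} + \left(-3 + 75\right) \left(- \frac{4}{3}\right) = i \sqrt{6} + 72 \left(- \frac{4}{3}\right) = i \sqrt{6} - 96 = -96 + i \sqrt{6}$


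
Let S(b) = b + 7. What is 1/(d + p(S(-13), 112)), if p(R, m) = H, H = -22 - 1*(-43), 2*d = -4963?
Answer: -2/4921 ≈ -0.00040642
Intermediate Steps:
d = -4963/2 (d = (1/2)*(-4963) = -4963/2 ≈ -2481.5)
H = 21 (H = -22 + 43 = 21)
S(b) = 7 + b
p(R, m) = 21
1/(d + p(S(-13), 112)) = 1/(-4963/2 + 21) = 1/(-4921/2) = -2/4921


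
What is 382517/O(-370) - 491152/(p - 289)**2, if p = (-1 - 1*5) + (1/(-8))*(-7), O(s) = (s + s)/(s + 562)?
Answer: -101662474352624/1024272665 ≈ -99253.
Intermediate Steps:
O(s) = 2*s/(562 + s) (O(s) = (2*s)/(562 + s) = 2*s/(562 + s))
p = -41/8 (p = (-1 - 5) + (1*(-1/8))*(-7) = -6 - 1/8*(-7) = -6 + 7/8 = -41/8 ≈ -5.1250)
382517/O(-370) - 491152/(p - 289)**2 = 382517/((2*(-370)/(562 - 370))) - 491152/(-41/8 - 289)**2 = 382517/((2*(-370)/192)) - 491152/((-2353/8)**2) = 382517/((2*(-370)*(1/192))) - 491152/5536609/64 = 382517/(-185/48) - 491152*64/5536609 = 382517*(-48/185) - 31433728/5536609 = -18360816/185 - 31433728/5536609 = -101662474352624/1024272665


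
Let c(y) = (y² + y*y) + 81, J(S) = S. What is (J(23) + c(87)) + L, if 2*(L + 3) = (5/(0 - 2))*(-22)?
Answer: 30533/2 ≈ 15267.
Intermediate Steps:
c(y) = 81 + 2*y² (c(y) = (y² + y²) + 81 = 2*y² + 81 = 81 + 2*y²)
L = 49/2 (L = -3 + ((5/(0 - 2))*(-22))/2 = -3 + ((5/(-2))*(-22))/2 = -3 + (-½*5*(-22))/2 = -3 + (-5/2*(-22))/2 = -3 + (½)*55 = -3 + 55/2 = 49/2 ≈ 24.500)
(J(23) + c(87)) + L = (23 + (81 + 2*87²)) + 49/2 = (23 + (81 + 2*7569)) + 49/2 = (23 + (81 + 15138)) + 49/2 = (23 + 15219) + 49/2 = 15242 + 49/2 = 30533/2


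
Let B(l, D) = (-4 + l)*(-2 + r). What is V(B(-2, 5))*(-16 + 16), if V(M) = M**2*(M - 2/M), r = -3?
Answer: 0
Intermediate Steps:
B(l, D) = 20 - 5*l (B(l, D) = (-4 + l)*(-2 - 3) = (-4 + l)*(-5) = 20 - 5*l)
V(B(-2, 5))*(-16 + 16) = ((20 - 5*(-2))*(-2 + (20 - 5*(-2))**2))*(-16 + 16) = ((20 + 10)*(-2 + (20 + 10)**2))*0 = (30*(-2 + 30**2))*0 = (30*(-2 + 900))*0 = (30*898)*0 = 26940*0 = 0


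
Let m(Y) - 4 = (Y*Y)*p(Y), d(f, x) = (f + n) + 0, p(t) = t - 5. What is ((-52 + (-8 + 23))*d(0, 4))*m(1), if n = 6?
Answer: 0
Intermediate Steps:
p(t) = -5 + t
d(f, x) = 6 + f (d(f, x) = (f + 6) + 0 = (6 + f) + 0 = 6 + f)
m(Y) = 4 + Y**2*(-5 + Y) (m(Y) = 4 + (Y*Y)*(-5 + Y) = 4 + Y**2*(-5 + Y))
((-52 + (-8 + 23))*d(0, 4))*m(1) = ((-52 + (-8 + 23))*(6 + 0))*(4 + 1**2*(-5 + 1)) = ((-52 + 15)*6)*(4 + 1*(-4)) = (-37*6)*(4 - 4) = -222*0 = 0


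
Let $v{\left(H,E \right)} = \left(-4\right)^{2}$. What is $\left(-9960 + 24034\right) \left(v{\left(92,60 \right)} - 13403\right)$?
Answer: $-188408638$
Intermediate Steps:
$v{\left(H,E \right)} = 16$
$\left(-9960 + 24034\right) \left(v{\left(92,60 \right)} - 13403\right) = \left(-9960 + 24034\right) \left(16 - 13403\right) = 14074 \left(-13387\right) = -188408638$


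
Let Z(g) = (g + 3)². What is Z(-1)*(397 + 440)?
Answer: 3348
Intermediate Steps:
Z(g) = (3 + g)²
Z(-1)*(397 + 440) = (3 - 1)²*(397 + 440) = 2²*837 = 4*837 = 3348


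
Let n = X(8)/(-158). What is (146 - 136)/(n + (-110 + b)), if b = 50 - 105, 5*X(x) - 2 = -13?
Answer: -7900/130339 ≈ -0.060611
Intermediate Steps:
X(x) = -11/5 (X(x) = 2/5 + (1/5)*(-13) = 2/5 - 13/5 = -11/5)
n = 11/790 (n = -11/5/(-158) = -11/5*(-1/158) = 11/790 ≈ 0.013924)
b = -55
(146 - 136)/(n + (-110 + b)) = (146 - 136)/(11/790 + (-110 - 55)) = 10/(11/790 - 165) = 10/(-130339/790) = 10*(-790/130339) = -7900/130339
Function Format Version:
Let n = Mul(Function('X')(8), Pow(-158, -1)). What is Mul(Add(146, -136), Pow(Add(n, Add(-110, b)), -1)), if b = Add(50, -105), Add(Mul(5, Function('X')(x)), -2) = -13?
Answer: Rational(-7900, 130339) ≈ -0.060611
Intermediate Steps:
Function('X')(x) = Rational(-11, 5) (Function('X')(x) = Add(Rational(2, 5), Mul(Rational(1, 5), -13)) = Add(Rational(2, 5), Rational(-13, 5)) = Rational(-11, 5))
n = Rational(11, 790) (n = Mul(Rational(-11, 5), Pow(-158, -1)) = Mul(Rational(-11, 5), Rational(-1, 158)) = Rational(11, 790) ≈ 0.013924)
b = -55
Mul(Add(146, -136), Pow(Add(n, Add(-110, b)), -1)) = Mul(Add(146, -136), Pow(Add(Rational(11, 790), Add(-110, -55)), -1)) = Mul(10, Pow(Add(Rational(11, 790), -165), -1)) = Mul(10, Pow(Rational(-130339, 790), -1)) = Mul(10, Rational(-790, 130339)) = Rational(-7900, 130339)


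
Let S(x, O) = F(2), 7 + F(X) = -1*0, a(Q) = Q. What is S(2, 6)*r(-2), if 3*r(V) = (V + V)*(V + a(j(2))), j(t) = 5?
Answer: 28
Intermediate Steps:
F(X) = -7 (F(X) = -7 - 1*0 = -7 + 0 = -7)
S(x, O) = -7
r(V) = 2*V*(5 + V)/3 (r(V) = ((V + V)*(V + 5))/3 = ((2*V)*(5 + V))/3 = (2*V*(5 + V))/3 = 2*V*(5 + V)/3)
S(2, 6)*r(-2) = -14*(-2)*(5 - 2)/3 = -14*(-2)*3/3 = -7*(-4) = 28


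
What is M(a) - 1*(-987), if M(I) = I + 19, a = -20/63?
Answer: 63358/63 ≈ 1005.7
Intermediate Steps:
a = -20/63 (a = -20*1/63 = -20/63 ≈ -0.31746)
M(I) = 19 + I
M(a) - 1*(-987) = (19 - 20/63) - 1*(-987) = 1177/63 + 987 = 63358/63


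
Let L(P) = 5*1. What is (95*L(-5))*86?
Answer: 40850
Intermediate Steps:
L(P) = 5
(95*L(-5))*86 = (95*5)*86 = 475*86 = 40850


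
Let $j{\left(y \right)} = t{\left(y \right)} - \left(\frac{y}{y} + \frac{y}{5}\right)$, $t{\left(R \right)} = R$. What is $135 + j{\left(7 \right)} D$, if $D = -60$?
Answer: $-141$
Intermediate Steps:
$j{\left(y \right)} = -1 + \frac{4 y}{5}$ ($j{\left(y \right)} = y - \left(\frac{y}{y} + \frac{y}{5}\right) = y - \left(1 + y \frac{1}{5}\right) = y - \left(1 + \frac{y}{5}\right) = -1 + \frac{4 y}{5}$)
$135 + j{\left(7 \right)} D = 135 + \left(-1 + \frac{4}{5} \cdot 7\right) \left(-60\right) = 135 + \left(-1 + \frac{28}{5}\right) \left(-60\right) = 135 + \frac{23}{5} \left(-60\right) = 135 - 276 = -141$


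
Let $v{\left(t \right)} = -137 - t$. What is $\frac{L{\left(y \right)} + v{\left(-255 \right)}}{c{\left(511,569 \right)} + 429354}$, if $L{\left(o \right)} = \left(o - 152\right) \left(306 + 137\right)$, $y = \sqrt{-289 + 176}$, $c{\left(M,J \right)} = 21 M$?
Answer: $- \frac{22406}{146695} + \frac{443 i \sqrt{113}}{440085} \approx -0.15274 + 0.010701 i$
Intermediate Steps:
$y = i \sqrt{113}$ ($y = \sqrt{-113} = i \sqrt{113} \approx 10.63 i$)
$L{\left(o \right)} = -67336 + 443 o$ ($L{\left(o \right)} = \left(-152 + o\right) 443 = -67336 + 443 o$)
$\frac{L{\left(y \right)} + v{\left(-255 \right)}}{c{\left(511,569 \right)} + 429354} = \frac{\left(-67336 + 443 i \sqrt{113}\right) - -118}{21 \cdot 511 + 429354} = \frac{\left(-67336 + 443 i \sqrt{113}\right) + \left(-137 + 255\right)}{10731 + 429354} = \frac{\left(-67336 + 443 i \sqrt{113}\right) + 118}{440085} = \left(-67218 + 443 i \sqrt{113}\right) \frac{1}{440085} = - \frac{22406}{146695} + \frac{443 i \sqrt{113}}{440085}$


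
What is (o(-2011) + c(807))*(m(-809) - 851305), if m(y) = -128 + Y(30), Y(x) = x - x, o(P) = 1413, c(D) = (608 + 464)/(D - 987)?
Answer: -17970061087/15 ≈ -1.1980e+9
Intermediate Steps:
c(D) = 1072/(-987 + D)
Y(x) = 0
m(y) = -128 (m(y) = -128 + 0 = -128)
(o(-2011) + c(807))*(m(-809) - 851305) = (1413 + 1072/(-987 + 807))*(-128 - 851305) = (1413 + 1072/(-180))*(-851433) = (1413 + 1072*(-1/180))*(-851433) = (1413 - 268/45)*(-851433) = (63317/45)*(-851433) = -17970061087/15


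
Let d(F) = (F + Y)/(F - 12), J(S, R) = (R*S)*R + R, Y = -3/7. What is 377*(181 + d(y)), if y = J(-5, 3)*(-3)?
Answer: 18261503/266 ≈ 68652.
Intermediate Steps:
Y = -3/7 (Y = -3*1/7 = -3/7 ≈ -0.42857)
J(S, R) = R + S*R**2 (J(S, R) = S*R**2 + R = R + S*R**2)
y = 126 (y = (3*(1 + 3*(-5)))*(-3) = (3*(1 - 15))*(-3) = (3*(-14))*(-3) = -42*(-3) = 126)
d(F) = (-3/7 + F)/(-12 + F) (d(F) = (F - 3/7)/(F - 12) = (-3/7 + F)/(-12 + F))
377*(181 + d(y)) = 377*(181 + (-3/7 + 126)/(-12 + 126)) = 377*(181 + (879/7)/114) = 377*(181 + (1/114)*(879/7)) = 377*(181 + 293/266) = 377*(48439/266) = 18261503/266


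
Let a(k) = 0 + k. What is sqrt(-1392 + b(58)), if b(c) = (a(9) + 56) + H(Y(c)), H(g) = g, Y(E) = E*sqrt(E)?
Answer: sqrt(-1327 + 58*sqrt(58)) ≈ 29.754*I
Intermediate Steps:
Y(E) = E**(3/2)
a(k) = k
b(c) = 65 + c**(3/2) (b(c) = (9 + 56) + c**(3/2) = 65 + c**(3/2))
sqrt(-1392 + b(58)) = sqrt(-1392 + (65 + 58**(3/2))) = sqrt(-1392 + (65 + 58*sqrt(58))) = sqrt(-1327 + 58*sqrt(58))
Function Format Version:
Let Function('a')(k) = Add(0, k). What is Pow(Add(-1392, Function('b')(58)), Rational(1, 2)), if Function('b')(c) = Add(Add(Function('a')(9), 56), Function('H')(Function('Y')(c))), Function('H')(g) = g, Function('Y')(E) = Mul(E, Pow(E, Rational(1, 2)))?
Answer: Pow(Add(-1327, Mul(58, Pow(58, Rational(1, 2)))), Rational(1, 2)) ≈ Mul(29.754, I)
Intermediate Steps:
Function('Y')(E) = Pow(E, Rational(3, 2))
Function('a')(k) = k
Function('b')(c) = Add(65, Pow(c, Rational(3, 2))) (Function('b')(c) = Add(Add(9, 56), Pow(c, Rational(3, 2))) = Add(65, Pow(c, Rational(3, 2))))
Pow(Add(-1392, Function('b')(58)), Rational(1, 2)) = Pow(Add(-1392, Add(65, Pow(58, Rational(3, 2)))), Rational(1, 2)) = Pow(Add(-1392, Add(65, Mul(58, Pow(58, Rational(1, 2))))), Rational(1, 2)) = Pow(Add(-1327, Mul(58, Pow(58, Rational(1, 2)))), Rational(1, 2))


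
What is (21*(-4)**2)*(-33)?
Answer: -11088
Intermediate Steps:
(21*(-4)**2)*(-33) = (21*16)*(-33) = 336*(-33) = -11088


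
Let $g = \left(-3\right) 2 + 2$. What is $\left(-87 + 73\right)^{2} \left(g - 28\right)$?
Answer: $-6272$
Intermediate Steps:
$g = -4$ ($g = -6 + 2 = -4$)
$\left(-87 + 73\right)^{2} \left(g - 28\right) = \left(-87 + 73\right)^{2} \left(-4 - 28\right) = \left(-14\right)^{2} \left(-4 - 28\right) = 196 \left(-32\right) = -6272$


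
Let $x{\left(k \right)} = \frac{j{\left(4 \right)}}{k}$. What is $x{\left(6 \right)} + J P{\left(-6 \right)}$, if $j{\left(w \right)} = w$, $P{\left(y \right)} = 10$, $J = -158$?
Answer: $- \frac{4738}{3} \approx -1579.3$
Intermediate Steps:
$x{\left(k \right)} = \frac{4}{k}$
$x{\left(6 \right)} + J P{\left(-6 \right)} = \frac{4}{6} - 1580 = 4 \cdot \frac{1}{6} - 1580 = \frac{2}{3} - 1580 = - \frac{4738}{3}$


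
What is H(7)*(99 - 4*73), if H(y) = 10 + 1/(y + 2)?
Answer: -17563/9 ≈ -1951.4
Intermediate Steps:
H(y) = 10 + 1/(2 + y)
H(7)*(99 - 4*73) = ((21 + 10*7)/(2 + 7))*(99 - 4*73) = ((21 + 70)/9)*(99 - 292) = ((⅑)*91)*(-193) = (91/9)*(-193) = -17563/9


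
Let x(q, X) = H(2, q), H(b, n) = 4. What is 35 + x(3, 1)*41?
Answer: 199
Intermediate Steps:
x(q, X) = 4
35 + x(3, 1)*41 = 35 + 4*41 = 35 + 164 = 199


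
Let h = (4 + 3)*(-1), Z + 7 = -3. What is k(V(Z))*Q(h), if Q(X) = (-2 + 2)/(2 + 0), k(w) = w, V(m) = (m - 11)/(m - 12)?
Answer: 0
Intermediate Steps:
Z = -10 (Z = -7 - 3 = -10)
V(m) = (-11 + m)/(-12 + m)
h = -7 (h = 7*(-1) = -7)
Q(X) = 0 (Q(X) = 0/2 = 0*(1/2) = 0)
k(V(Z))*Q(h) = ((-11 - 10)/(-12 - 10))*0 = (-21/(-22))*0 = -1/22*(-21)*0 = (21/22)*0 = 0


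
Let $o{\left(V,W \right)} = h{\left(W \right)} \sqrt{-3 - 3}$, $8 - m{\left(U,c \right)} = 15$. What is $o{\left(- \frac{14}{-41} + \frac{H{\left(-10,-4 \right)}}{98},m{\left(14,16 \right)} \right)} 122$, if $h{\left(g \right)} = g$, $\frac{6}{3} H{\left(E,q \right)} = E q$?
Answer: $- 854 i \sqrt{6} \approx - 2091.9 i$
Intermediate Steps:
$H{\left(E,q \right)} = \frac{E q}{2}$
$m{\left(U,c \right)} = -7$ ($m{\left(U,c \right)} = 8 - 15 = -7$)
$o{\left(V,W \right)} = i W \sqrt{6}$ ($o{\left(V,W \right)} = W \sqrt{-3 - 3} = W \sqrt{-6} = W i \sqrt{6} = i W \sqrt{6}$)
$o{\left(- \frac{14}{-41} + \frac{H{\left(-10,-4 \right)}}{98},m{\left(14,16 \right)} \right)} 122 = i \left(-7\right) \sqrt{6} \cdot 122 = - 7 i \sqrt{6} \cdot 122 = - 854 i \sqrt{6}$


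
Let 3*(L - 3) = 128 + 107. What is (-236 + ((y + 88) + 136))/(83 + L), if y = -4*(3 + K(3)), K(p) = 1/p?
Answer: -76/493 ≈ -0.15416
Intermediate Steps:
y = -40/3 (y = -4*(3 + 1/3) = -4*(3 + ⅓) = -4*10/3 = -40/3 ≈ -13.333)
L = 244/3 (L = 3 + (128 + 107)/3 = 3 + (⅓)*235 = 3 + 235/3 = 244/3 ≈ 81.333)
(-236 + ((y + 88) + 136))/(83 + L) = (-236 + ((-40/3 + 88) + 136))/(83 + 244/3) = (-236 + (224/3 + 136))/(493/3) = (-236 + 632/3)*(3/493) = -76/3*3/493 = -76/493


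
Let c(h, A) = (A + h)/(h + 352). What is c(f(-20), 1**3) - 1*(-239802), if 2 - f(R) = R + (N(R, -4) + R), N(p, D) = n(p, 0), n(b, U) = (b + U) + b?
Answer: 104074151/434 ≈ 2.3980e+5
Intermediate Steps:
n(b, U) = U + 2*b (n(b, U) = (U + b) + b = U + 2*b)
N(p, D) = 2*p (N(p, D) = 0 + 2*p = 2*p)
f(R) = 2 - 4*R (f(R) = 2 - (R + (2*R + R)) = 2 - (R + 3*R) = 2 - 4*R)
c(h, A) = (A + h)/(352 + h)
c(f(-20), 1**3) - 1*(-239802) = (1**3 + (2 - 4*(-20)))/(352 + (2 - 4*(-20))) - 1*(-239802) = (1 + (2 + 80))/(352 + (2 + 80)) + 239802 = (1 + 82)/(352 + 82) + 239802 = 83/434 + 239802 = 104074151/434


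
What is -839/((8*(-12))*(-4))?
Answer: -839/384 ≈ -2.1849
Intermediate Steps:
-839/((8*(-12))*(-4)) = -839/((-96*(-4))) = -839/384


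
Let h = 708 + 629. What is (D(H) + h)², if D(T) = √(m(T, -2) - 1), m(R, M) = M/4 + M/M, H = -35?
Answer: (2674 + I*√2)²/4 ≈ 1.7876e+6 + 1890.8*I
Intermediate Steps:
h = 1337
m(R, M) = 1 + M/4 (m(R, M) = M*(¼) + 1 = M/4 + 1 = 1 + M/4)
D(T) = I*√2/2 (D(T) = √((1 + (¼)*(-2)) - 1) = √((1 - ½) - 1) = √(½ - 1) = √(-½) = I*√2/2)
(D(H) + h)² = (I*√2/2 + 1337)² = (1337 + I*√2/2)²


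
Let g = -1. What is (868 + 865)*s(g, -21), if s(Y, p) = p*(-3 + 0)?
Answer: 109179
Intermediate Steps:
s(Y, p) = -3*p (s(Y, p) = p*(-3) = -3*p)
(868 + 865)*s(g, -21) = (868 + 865)*(-3*(-21)) = 1733*63 = 109179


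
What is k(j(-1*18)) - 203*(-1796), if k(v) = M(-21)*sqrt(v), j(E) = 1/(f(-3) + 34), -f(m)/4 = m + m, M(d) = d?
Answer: 364588 - 21*sqrt(58)/58 ≈ 3.6459e+5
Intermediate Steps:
f(m) = -8*m (f(m) = -4*(m + m) = -8*m)
j(E) = 1/58 (j(E) = 1/(-8*(-3) + 34) = 1/(24 + 34) = 1/58)
k(v) = -21*sqrt(v)
k(j(-1*18)) - 203*(-1796) = -21*sqrt(58)/58 - 203*(-1796) = -21*sqrt(58)/58 - 1*(-364588) = -21*sqrt(58)/58 + 364588 = 364588 - 21*sqrt(58)/58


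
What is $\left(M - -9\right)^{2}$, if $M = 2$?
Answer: $121$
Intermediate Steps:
$\left(M - -9\right)^{2} = \left(2 - -9\right)^{2} = \left(2 + 9\right)^{2} = 11^{2} = 121$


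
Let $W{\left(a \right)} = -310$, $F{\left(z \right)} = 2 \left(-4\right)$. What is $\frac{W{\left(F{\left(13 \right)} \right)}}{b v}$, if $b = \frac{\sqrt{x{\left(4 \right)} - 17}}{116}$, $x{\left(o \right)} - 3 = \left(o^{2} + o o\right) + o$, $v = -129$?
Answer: $\frac{17980 \sqrt{22}}{1419} \approx 59.432$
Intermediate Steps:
$F{\left(z \right)} = -8$
$x{\left(o \right)} = 3 + o + 2 o^{2}$ ($x{\left(o \right)} = 3 + \left(\left(o^{2} + o o\right) + o\right) = 3 + \left(\left(o^{2} + o^{2}\right) + o\right) = 3 + \left(2 o^{2} + o\right) = 3 + \left(o + 2 o^{2}\right) = 3 + o + 2 o^{2}$)
$b = \frac{\sqrt{22}}{116}$ ($b = \frac{\sqrt{\left(3 + 4 + 2 \cdot 4^{2}\right) - 17}}{116} = \sqrt{\left(3 + 4 + 2 \cdot 16\right) - 17} \cdot \frac{1}{116} = \sqrt{\left(3 + 4 + 32\right) - 17} \cdot \frac{1}{116} = \sqrt{39 - 17} \cdot \frac{1}{116} = \sqrt{22} \cdot \frac{1}{116} = \frac{\sqrt{22}}{116} \approx 0.040435$)
$\frac{W{\left(F{\left(13 \right)} \right)}}{b v} = - \frac{310}{\frac{\sqrt{22}}{116} \left(-129\right)} = - \frac{310}{\left(- \frac{129}{116}\right) \sqrt{22}} = - 310 \left(- \frac{58 \sqrt{22}}{1419}\right) = \frac{17980 \sqrt{22}}{1419}$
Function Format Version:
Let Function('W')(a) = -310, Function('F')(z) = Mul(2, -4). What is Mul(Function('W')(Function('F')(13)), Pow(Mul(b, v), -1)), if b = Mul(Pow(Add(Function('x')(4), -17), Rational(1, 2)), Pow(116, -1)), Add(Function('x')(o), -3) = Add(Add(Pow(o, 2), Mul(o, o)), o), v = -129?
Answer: Mul(Rational(17980, 1419), Pow(22, Rational(1, 2))) ≈ 59.432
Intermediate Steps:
Function('F')(z) = -8
Function('x')(o) = Add(3, o, Mul(2, Pow(o, 2))) (Function('x')(o) = Add(3, Add(Add(Pow(o, 2), Mul(o, o)), o)) = Add(3, Add(Add(Pow(o, 2), Pow(o, 2)), o)) = Add(3, Add(Mul(2, Pow(o, 2)), o)) = Add(3, Add(o, Mul(2, Pow(o, 2)))) = Add(3, o, Mul(2, Pow(o, 2))))
b = Mul(Rational(1, 116), Pow(22, Rational(1, 2))) (b = Mul(Pow(Add(Add(3, 4, Mul(2, Pow(4, 2))), -17), Rational(1, 2)), Pow(116, -1)) = Mul(Pow(Add(Add(3, 4, Mul(2, 16)), -17), Rational(1, 2)), Rational(1, 116)) = Mul(Pow(Add(Add(3, 4, 32), -17), Rational(1, 2)), Rational(1, 116)) = Mul(Pow(Add(39, -17), Rational(1, 2)), Rational(1, 116)) = Mul(Pow(22, Rational(1, 2)), Rational(1, 116)) = Mul(Rational(1, 116), Pow(22, Rational(1, 2))) ≈ 0.040435)
Mul(Function('W')(Function('F')(13)), Pow(Mul(b, v), -1)) = Mul(-310, Pow(Mul(Mul(Rational(1, 116), Pow(22, Rational(1, 2))), -129), -1)) = Mul(-310, Pow(Mul(Rational(-129, 116), Pow(22, Rational(1, 2))), -1)) = Mul(-310, Mul(Rational(-58, 1419), Pow(22, Rational(1, 2)))) = Mul(Rational(17980, 1419), Pow(22, Rational(1, 2)))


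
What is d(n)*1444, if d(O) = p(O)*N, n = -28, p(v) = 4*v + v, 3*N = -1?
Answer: 202160/3 ≈ 67387.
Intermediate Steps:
N = -⅓ (N = (⅓)*(-1) = -⅓ ≈ -0.33333)
p(v) = 5*v
d(O) = -5*O/3 (d(O) = (5*O)*(-⅓) = -5*O/3)
d(n)*1444 = -5/3*(-28)*1444 = (140/3)*1444 = 202160/3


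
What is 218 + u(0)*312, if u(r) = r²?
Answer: 218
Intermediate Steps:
218 + u(0)*312 = 218 + 0²*312 = 218 + 0*312 = 218 + 0 = 218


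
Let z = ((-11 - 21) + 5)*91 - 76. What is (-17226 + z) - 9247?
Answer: -29006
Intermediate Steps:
z = -2533 (z = (-32 + 5)*91 - 76 = -27*91 - 76 = -2457 - 76 = -2533)
(-17226 + z) - 9247 = (-17226 - 2533) - 9247 = -19759 - 9247 = -29006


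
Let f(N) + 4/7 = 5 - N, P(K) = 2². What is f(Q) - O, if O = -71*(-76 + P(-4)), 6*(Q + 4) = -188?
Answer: -106517/21 ≈ -5072.2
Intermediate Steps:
Q = -106/3 (Q = -4 + (⅙)*(-188) = -4 - 94/3 = -106/3 ≈ -35.333)
P(K) = 4
f(N) = 31/7 - N (f(N) = -4/7 + (5 - N) = 31/7 - N)
O = 5112 (O = -71*(-76 + 4) = -71*(-72) = 5112)
f(Q) - O = (31/7 - 1*(-106/3)) - 1*5112 = (31/7 + 106/3) - 5112 = 835/21 - 5112 = -106517/21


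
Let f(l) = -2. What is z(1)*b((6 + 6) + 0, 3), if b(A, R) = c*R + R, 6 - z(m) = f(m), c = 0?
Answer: 24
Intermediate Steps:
z(m) = 8 (z(m) = 6 - 1*(-2) = 6 + 2 = 8)
b(A, R) = R (b(A, R) = 0*R + R = 0 + R = R)
z(1)*b((6 + 6) + 0, 3) = 8*3 = 24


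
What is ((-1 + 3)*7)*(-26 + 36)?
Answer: 140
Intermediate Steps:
((-1 + 3)*7)*(-26 + 36) = (2*7)*10 = 14*10 = 140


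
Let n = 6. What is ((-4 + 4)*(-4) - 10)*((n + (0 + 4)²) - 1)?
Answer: -210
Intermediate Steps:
((-4 + 4)*(-4) - 10)*((n + (0 + 4)²) - 1) = ((-4 + 4)*(-4) - 10)*((6 + (0 + 4)²) - 1) = (0*(-4) - 10)*((6 + 4²) - 1) = (0 - 10)*((6 + 16) - 1) = -10*(22 - 1) = -10*21 = -210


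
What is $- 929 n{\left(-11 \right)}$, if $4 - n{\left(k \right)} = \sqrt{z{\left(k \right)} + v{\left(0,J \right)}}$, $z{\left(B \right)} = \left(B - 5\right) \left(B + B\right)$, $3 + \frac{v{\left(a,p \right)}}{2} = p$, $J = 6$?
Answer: $-3716 + 929 \sqrt{358} \approx 13862.0$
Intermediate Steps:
$v{\left(a,p \right)} = -6 + 2 p$
$z{\left(B \right)} = 2 B \left(-5 + B\right)$ ($z{\left(B \right)} = \left(-5 + B\right) 2 B = 2 B \left(-5 + B\right)$)
$n{\left(k \right)} = 4 - \sqrt{6 + 2 k \left(-5 + k\right)}$ ($n{\left(k \right)} = 4 - \sqrt{2 k \left(-5 + k\right) + \left(-6 + 2 \cdot 6\right)} = 4 - \sqrt{2 k \left(-5 + k\right) + \left(-6 + 12\right)} = 4 - \sqrt{2 k \left(-5 + k\right) + 6} = 4 - \sqrt{6 + 2 k \left(-5 + k\right)}$)
$- 929 n{\left(-11 \right)} = - 929 \left(4 - \sqrt{2} \sqrt{3 - 11 \left(-5 - 11\right)}\right) = - 929 \left(4 - \sqrt{2} \sqrt{3 - -176}\right) = - 929 \left(4 - \sqrt{2} \sqrt{3 + 176}\right) = - 929 \left(4 - \sqrt{2} \sqrt{179}\right) = - 929 \left(4 - \sqrt{358}\right) = -3716 + 929 \sqrt{358}$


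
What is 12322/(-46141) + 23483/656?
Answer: 1075445871/30268496 ≈ 35.530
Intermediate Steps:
12322/(-46141) + 23483/656 = 12322*(-1/46141) + 23483*(1/656) = -12322/46141 + 23483/656 = 1075445871/30268496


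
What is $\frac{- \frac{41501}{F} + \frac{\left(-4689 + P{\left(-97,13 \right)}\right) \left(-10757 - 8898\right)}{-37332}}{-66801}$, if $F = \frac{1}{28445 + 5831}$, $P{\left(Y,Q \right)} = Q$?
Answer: $\frac{13276106056603}{623453733} \approx 21294.0$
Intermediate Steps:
$F = \frac{1}{34276} \approx 2.9175 \cdot 10^{-5}$
$\frac{- \frac{41501}{F} + \frac{\left(-4689 + P{\left(-97,13 \right)}\right) \left(-10757 - 8898\right)}{-37332}}{-66801} = \frac{- 41501 \frac{1}{\frac{1}{34276}} + \frac{\left(-4689 + 13\right) \left(-10757 - 8898\right)}{-37332}}{-66801} = \left(\left(-41501\right) 34276 + \left(-4676\right) \left(-19655\right) \left(- \frac{1}{37332}\right)\right) \left(- \frac{1}{66801}\right) = \left(-1422488276 + 91906780 \left(- \frac{1}{37332}\right)\right) \left(- \frac{1}{66801}\right) = \left(-1422488276 - \frac{22976695}{9333}\right) \left(- \frac{1}{66801}\right) = \left(- \frac{13276106056603}{9333}\right) \left(- \frac{1}{66801}\right) = \frac{13276106056603}{623453733}$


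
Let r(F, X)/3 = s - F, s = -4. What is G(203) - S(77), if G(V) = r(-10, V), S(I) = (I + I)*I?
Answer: -11840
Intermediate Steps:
S(I) = 2*I² (S(I) = (2*I)*I = 2*I²)
r(F, X) = -12 - 3*F (r(F, X) = 3*(-4 - F) = -12 - 3*F)
G(V) = 18 (G(V) = -12 - 3*(-10) = -12 + 30 = 18)
G(203) - S(77) = 18 - 2*77² = 18 - 2*5929 = 18 - 1*11858 = 18 - 11858 = -11840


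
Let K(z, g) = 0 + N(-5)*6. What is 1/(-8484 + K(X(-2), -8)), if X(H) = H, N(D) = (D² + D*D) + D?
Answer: -1/8214 ≈ -0.00012174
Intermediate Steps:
N(D) = D + 2*D² (N(D) = (D² + D²) + D = 2*D² + D = D + 2*D²)
K(z, g) = 270 (K(z, g) = 0 - 5*(1 + 2*(-5))*6 = 0 - 5*(1 - 10)*6 = 0 - 5*(-9)*6 = 0 + 45*6 = 0 + 270 = 270)
1/(-8484 + K(X(-2), -8)) = 1/(-8484 + 270) = 1/(-8214) = -1/8214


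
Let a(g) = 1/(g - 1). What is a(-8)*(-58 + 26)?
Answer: 32/9 ≈ 3.5556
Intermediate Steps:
a(g) = 1/(-1 + g)
a(-8)*(-58 + 26) = (-58 + 26)/(-1 - 8) = -32/(-9) = -⅑*(-32) = 32/9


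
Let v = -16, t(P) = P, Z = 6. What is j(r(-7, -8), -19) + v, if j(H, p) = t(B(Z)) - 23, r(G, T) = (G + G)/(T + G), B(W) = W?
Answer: -33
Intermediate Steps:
r(G, T) = 2*G/(G + T) (r(G, T) = (2*G)/(G + T) = 2*G/(G + T))
j(H, p) = -17 (j(H, p) = 6 - 23 = -17)
j(r(-7, -8), -19) + v = -17 - 16 = -33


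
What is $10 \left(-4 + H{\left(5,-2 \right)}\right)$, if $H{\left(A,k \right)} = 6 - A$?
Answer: $-30$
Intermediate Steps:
$10 \left(-4 + H{\left(5,-2 \right)}\right) = 10 \left(-4 + \left(6 - 5\right)\right) = 10 \left(-4 + 1\right) = 10 \left(-3\right) = -30$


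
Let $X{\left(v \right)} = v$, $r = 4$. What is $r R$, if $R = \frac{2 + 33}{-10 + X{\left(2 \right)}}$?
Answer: $- \frac{35}{2} \approx -17.5$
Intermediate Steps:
$R = - \frac{35}{8}$ ($R = \frac{2 + 33}{-10 + 2} = \frac{35}{-8} = 35 \left(- \frac{1}{8}\right) = - \frac{35}{8} \approx -4.375$)
$r R = 4 \left(- \frac{35}{8}\right) = - \frac{35}{2}$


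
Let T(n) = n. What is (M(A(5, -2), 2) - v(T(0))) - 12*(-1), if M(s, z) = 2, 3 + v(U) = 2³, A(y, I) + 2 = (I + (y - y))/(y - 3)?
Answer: 9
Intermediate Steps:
A(y, I) = -2 + I/(-3 + y) (A(y, I) = -2 + (I + (y - y))/(y - 3) = -2 + (I + 0)/(-3 + y) = -2 + I/(-3 + y))
v(U) = 5 (v(U) = -3 + 2³ = -3 + 8 = 5)
(M(A(5, -2), 2) - v(T(0))) - 12*(-1) = (2 - 1*5) - 12*(-1) = (2 - 5) + 12 = -3 + 12 = 9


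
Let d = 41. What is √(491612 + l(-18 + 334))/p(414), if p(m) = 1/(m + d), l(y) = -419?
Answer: 1365*√54577 ≈ 3.1889e+5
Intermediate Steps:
p(m) = 1/(41 + m) (p(m) = 1/(m + 41) = 1/(41 + m))
√(491612 + l(-18 + 334))/p(414) = √(491612 - 419)/(1/(41 + 414)) = √491193/(1/455) = (3*√54577)/(1/455) = (3*√54577)*455 = 1365*√54577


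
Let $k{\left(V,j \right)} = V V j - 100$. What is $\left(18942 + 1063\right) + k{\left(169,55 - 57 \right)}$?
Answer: $-37217$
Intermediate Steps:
$k{\left(V,j \right)} = -100 + j V^{2}$ ($k{\left(V,j \right)} = V^{2} j - 100 = j V^{2} - 100 = -100 + j V^{2}$)
$\left(18942 + 1063\right) + k{\left(169,55 - 57 \right)} = \left(18942 + 1063\right) + \left(-100 + \left(55 - 57\right) 169^{2}\right) = 20005 - 57222 = -37217$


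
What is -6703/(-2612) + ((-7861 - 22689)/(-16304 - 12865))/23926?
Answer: 2339043349441/911454127164 ≈ 2.5663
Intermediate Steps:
-6703/(-2612) + ((-7861 - 22689)/(-16304 - 12865))/23926 = -6703*(-1/2612) - 30550/(-29169)*(1/23926) = 6703/2612 - 30550*(-1/29169)*(1/23926) = 6703/2612 + (30550/29169)*(1/23926) = 6703/2612 + 15275/348948747 = 2339043349441/911454127164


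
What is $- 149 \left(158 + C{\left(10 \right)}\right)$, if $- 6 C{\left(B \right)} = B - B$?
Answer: $-23542$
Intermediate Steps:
$C{\left(B \right)} = 0$ ($C{\left(B \right)} = - \frac{B - B}{6} = \left(- \frac{1}{6}\right) 0 = 0$)
$- 149 \left(158 + C{\left(10 \right)}\right) = - 149 \left(158 + 0\right) = \left(-149\right) 158 = -23542$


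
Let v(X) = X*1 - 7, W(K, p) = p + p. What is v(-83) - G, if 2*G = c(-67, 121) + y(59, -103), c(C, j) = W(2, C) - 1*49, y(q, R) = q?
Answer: -28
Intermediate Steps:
W(K, p) = 2*p
c(C, j) = -49 + 2*C (c(C, j) = 2*C - 1*49 = 2*C - 49 = -49 + 2*C)
G = -62 (G = ((-49 + 2*(-67)) + 59)/2 = ((-49 - 134) + 59)/2 = (-183 + 59)/2 = (½)*(-124) = -62)
v(X) = -7 + X (v(X) = X - 7 = -7 + X)
v(-83) - G = (-7 - 83) - 1*(-62) = -90 + 62 = -28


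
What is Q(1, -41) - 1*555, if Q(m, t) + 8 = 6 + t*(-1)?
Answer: -516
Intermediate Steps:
Q(m, t) = -2 - t (Q(m, t) = -8 + (6 + t*(-1)) = -8 + (6 - t) = -2 - t)
Q(1, -41) - 1*555 = (-2 - 1*(-41)) - 1*555 = (-2 + 41) - 555 = 39 - 555 = -516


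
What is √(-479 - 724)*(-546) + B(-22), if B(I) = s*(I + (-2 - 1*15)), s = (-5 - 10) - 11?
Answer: 1014 - 546*I*√1203 ≈ 1014.0 - 18938.0*I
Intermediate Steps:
s = -26 (s = -15 - 11 = -26)
B(I) = 442 - 26*I (B(I) = -26*(I + (-2 - 1*15)) = -26*(I + (-2 - 15)) = -26*(I - 17) = -26*(-17 + I) = 442 - 26*I)
√(-479 - 724)*(-546) + B(-22) = √(-479 - 724)*(-546) + (442 - 26*(-22)) = √(-1203)*(-546) + (442 + 572) = (I*√1203)*(-546) + 1014 = -546*I*√1203 + 1014 = 1014 - 546*I*√1203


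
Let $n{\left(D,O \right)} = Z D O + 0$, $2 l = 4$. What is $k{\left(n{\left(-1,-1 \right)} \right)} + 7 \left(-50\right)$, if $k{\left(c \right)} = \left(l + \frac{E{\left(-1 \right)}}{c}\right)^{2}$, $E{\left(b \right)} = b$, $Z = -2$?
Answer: $- \frac{1375}{4} \approx -343.75$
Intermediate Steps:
$l = 2$ ($l = \frac{1}{2} \cdot 4 = 2$)
$n{\left(D,O \right)} = - 2 D O$ ($n{\left(D,O \right)} = - 2 D O + 0 = - 2 D O$)
$k{\left(c \right)} = \left(2 - \frac{1}{c}\right)^{2}$
$k{\left(n{\left(-1,-1 \right)} \right)} + 7 \left(-50\right) = \frac{\left(-1 + 2 \left(\left(-2\right) \left(-1\right) \left(-1\right)\right)\right)^{2}}{4} + 7 \left(-50\right) = \frac{\left(-1 + 2 \left(-2\right)\right)^{2}}{4} - 350 = \frac{\left(-1 - 4\right)^{2}}{4} - 350 = \frac{\left(-5\right)^{2}}{4} - 350 = \frac{1}{4} \cdot 25 - 350 = \frac{25}{4} - 350 = - \frac{1375}{4}$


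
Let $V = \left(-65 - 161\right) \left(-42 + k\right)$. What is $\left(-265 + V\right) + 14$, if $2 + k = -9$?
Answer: $11727$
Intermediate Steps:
$k = -11$ ($k = -2 - 9 = -11$)
$V = 11978$ ($V = \left(-65 - 161\right) \left(-42 - 11\right) = \left(-226\right) \left(-53\right) = 11978$)
$\left(-265 + V\right) + 14 = \left(-265 + 11978\right) + 14 = 11713 + 14 = 11727$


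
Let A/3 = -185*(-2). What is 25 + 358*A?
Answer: 397405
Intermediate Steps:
A = 1110 (A = 3*(-185*(-2)) = 3*370 = 1110)
25 + 358*A = 25 + 358*1110 = 25 + 397380 = 397405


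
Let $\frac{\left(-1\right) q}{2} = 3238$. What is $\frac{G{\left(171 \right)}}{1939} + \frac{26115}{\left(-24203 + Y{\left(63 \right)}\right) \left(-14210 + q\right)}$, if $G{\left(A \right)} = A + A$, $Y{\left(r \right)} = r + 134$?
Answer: $\frac{56627924219}{320961452308} \approx 0.17643$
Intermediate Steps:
$q = -6476$ ($q = \left(-2\right) 3238 = -6476$)
$Y{\left(r \right)} = 134 + r$
$G{\left(A \right)} = 2 A$
$\frac{G{\left(171 \right)}}{1939} + \frac{26115}{\left(-24203 + Y{\left(63 \right)}\right) \left(-14210 + q\right)} = \frac{2 \cdot 171}{1939} + \frac{26115}{\left(-24203 + \left(134 + 63\right)\right) \left(-14210 - 6476\right)} = 342 \cdot \frac{1}{1939} + \frac{26115}{\left(-24203 + 197\right) \left(-20686\right)} = \frac{342}{1939} + \frac{26115}{\left(-24006\right) \left(-20686\right)} = \frac{342}{1939} + \frac{26115}{496588116} = \frac{342}{1939} + 26115 \cdot \frac{1}{496588116} = \frac{342}{1939} + \frac{8705}{165529372} = \frac{56627924219}{320961452308}$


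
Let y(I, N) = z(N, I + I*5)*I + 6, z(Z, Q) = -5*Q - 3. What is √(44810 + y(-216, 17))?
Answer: 2*I*√338554 ≈ 1163.7*I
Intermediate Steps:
z(Z, Q) = -3 - 5*Q
y(I, N) = 6 + I*(-3 - 30*I) (y(I, N) = (-3 - 5*(I + I*5))*I + 6 = (-3 - 5*(I + 5*I))*I + 6 = (-3 - 30*I)*I + 6 = I*(-3 - 30*I) + 6 = 6 + I*(-3 - 30*I))
√(44810 + y(-216, 17)) = √(44810 + (6 - 3*(-216)*(1 + 10*(-216)))) = √(44810 + (6 - 3*(-216)*(1 - 2160))) = √(44810 + (6 - 3*(-216)*(-2159))) = √(44810 + (6 - 1399032)) = √(44810 - 1399026) = √(-1354216) = 2*I*√338554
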